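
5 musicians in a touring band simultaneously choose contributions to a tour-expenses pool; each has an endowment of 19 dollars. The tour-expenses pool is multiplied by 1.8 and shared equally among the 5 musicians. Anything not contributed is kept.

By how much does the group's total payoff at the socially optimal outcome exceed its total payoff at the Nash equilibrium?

76.00 dollars

Each contributed unit returns 1.8/5 = 0.3600 to its contributor — below 1 — so contributing 0 is dominant for every player. At the Nash equilibrium everyone keeps their 19, and the group total is 5 × 19 = 95.
Each contributed unit returns 1.800 to the group as a whole (0.3600 to each of 5 players), which exceeds 1, so the social optimum is full contribution: group total = 1.800 × 95 = 171.00.
Efficiency loss = 171.00 − 95 = 76.00.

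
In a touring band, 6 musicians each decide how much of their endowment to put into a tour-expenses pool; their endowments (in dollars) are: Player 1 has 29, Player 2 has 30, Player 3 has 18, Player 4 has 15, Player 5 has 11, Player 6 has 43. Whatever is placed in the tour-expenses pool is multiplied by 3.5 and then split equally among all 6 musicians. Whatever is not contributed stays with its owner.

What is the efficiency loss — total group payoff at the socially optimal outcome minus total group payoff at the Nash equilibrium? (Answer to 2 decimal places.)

The private return per contributed unit is 3.5/6 = 0.5833 < 1 for every player regardless of endowment, so the Nash equilibrium is zero contribution and the group total is Σ E_j = 29 + 30 + 18 + 15 + 11 + 43 = 146.
Each contributed unit returns 3.500 to the group, so the social optimum is full contribution by everyone: group total = 3.500 × 146 = 511.00.
Efficiency loss = (3.500 − 1) × 146 = 365.00.

365.00 dollars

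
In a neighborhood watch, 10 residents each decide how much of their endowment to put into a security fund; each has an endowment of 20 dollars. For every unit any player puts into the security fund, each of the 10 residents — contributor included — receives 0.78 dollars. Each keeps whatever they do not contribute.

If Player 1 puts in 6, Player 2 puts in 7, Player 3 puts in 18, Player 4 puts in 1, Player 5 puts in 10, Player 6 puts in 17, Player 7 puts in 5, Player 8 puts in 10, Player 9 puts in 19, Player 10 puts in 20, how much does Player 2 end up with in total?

Total contributed: 6 + 7 + 18 + 1 + 10 + 17 + 5 + 10 + 19 + 20 = 113.
Each receives 0.78 × 113 = 88.14 from the security fund.
Player 2 keeps 20 − 7 = 13, so Player 2's payoff is 13 + 88.14 = 101.14.

101.14 dollars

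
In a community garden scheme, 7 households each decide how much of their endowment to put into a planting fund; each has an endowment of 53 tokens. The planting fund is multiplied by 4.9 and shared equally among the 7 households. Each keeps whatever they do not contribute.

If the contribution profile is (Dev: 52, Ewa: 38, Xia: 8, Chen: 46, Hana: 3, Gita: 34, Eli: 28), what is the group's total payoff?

Total contributed: 52 + 38 + 8 + 46 + 3 + 34 + 28 = 209; total kept: 7 × 53 − 209 = 162.
The planting fund pays out 4.9 × 209 = 1024.10 in aggregate.
Group total = 162 + 1024.10 = 1186.10.

1186.10 tokens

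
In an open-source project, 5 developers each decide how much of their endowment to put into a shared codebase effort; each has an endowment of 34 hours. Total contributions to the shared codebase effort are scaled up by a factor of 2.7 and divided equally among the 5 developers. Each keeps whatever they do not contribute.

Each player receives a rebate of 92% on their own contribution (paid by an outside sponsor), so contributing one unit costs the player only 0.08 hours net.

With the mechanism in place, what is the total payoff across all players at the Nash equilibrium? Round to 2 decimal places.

615.40 hours

Under the mechanism each unit contributed yields (2.7/5) / 0.08 = 6.7500 back to its contributor per unit of net cost, which exceeds 1, making full contribution the dominant choice for everyone.
So the Nash equilibrium is full contribution by all 5; the group earns 5 × (34 × 0.92 + 2.7 × 34) = 615.40.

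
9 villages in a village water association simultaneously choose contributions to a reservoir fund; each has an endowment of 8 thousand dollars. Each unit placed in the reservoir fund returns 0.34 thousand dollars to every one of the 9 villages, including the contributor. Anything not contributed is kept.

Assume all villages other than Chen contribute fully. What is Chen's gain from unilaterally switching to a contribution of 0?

Switching from a contribution of 8 to 0 lets Chen keep an extra 8 thousand dollars, but lowers the reservoir fund by 8, which costs Chen their own share of that drop: 0.34 × 8 = 2.72.
Net gain = 8 − 2.72 = 5.28. The private return per contributed unit (0.34) is below 1, so free-riding is indeed the best response regardless of what the others do.

5.28 thousand dollars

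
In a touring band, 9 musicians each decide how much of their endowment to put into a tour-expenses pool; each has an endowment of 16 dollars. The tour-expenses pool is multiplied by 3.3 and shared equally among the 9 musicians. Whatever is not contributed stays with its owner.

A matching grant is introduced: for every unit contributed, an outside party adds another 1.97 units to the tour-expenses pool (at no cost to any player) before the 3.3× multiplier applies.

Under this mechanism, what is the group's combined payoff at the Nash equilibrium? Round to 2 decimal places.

Under the mechanism each unit contributed yields 3.3 × 2.97 / 9 = 1.0890 back to its contributor per unit of net cost, which exceeds 1, making full contribution the dominant choice for everyone.
At the Nash equilibrium everyone contributes 16. Group total payoff = 3.3 × 2.97 × 144 = 1411.34.

1411.34 dollars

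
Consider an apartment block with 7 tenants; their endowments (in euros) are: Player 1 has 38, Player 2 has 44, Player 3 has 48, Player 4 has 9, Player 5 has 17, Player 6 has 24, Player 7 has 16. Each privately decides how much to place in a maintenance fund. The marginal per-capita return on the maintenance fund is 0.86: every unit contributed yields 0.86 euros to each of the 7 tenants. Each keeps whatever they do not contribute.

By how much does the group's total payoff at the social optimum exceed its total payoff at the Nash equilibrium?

The private return per contributed unit is 0.86 < 1 for everyone, so the Nash equilibrium is zero contribution and the group total is Σ E_j = 38 + 44 + 48 + 9 + 17 + 24 + 16 = 196.
Each contributed unit returns 6.020 to the group, so the social optimum is full contribution by everyone: group total = 6.020 × 196 = 1179.92.
Efficiency loss = (6.020 − 1) × 196 = 983.92.

983.92 euros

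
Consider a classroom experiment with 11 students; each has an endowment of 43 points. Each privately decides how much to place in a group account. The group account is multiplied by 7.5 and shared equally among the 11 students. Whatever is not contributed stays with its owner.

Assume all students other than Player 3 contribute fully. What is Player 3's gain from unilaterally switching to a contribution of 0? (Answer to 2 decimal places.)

Switching from a contribution of 43 to 0 lets Player 3 keep an extra 43 points, but lowers the group account by 43, which costs Player 3 their own share of that drop: 7.5/11 × 43 = 29.32.
Net gain = 43 − 29.32 = 13.68. The private return per contributed unit (0.6818) is below 1, so free-riding is indeed the best response regardless of what the others do.

13.68 points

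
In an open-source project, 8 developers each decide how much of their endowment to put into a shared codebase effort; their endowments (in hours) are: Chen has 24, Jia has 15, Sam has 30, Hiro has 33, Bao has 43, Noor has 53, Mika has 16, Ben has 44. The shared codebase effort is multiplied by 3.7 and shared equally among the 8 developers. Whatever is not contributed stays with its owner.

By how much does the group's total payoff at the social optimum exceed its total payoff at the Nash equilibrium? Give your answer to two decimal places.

The private return per contributed unit is 3.7/8 = 0.4625 < 1 for every player regardless of endowment, so the Nash equilibrium is zero contribution and the group total is Σ E_j = 24 + 15 + 30 + 33 + 43 + 53 + 16 + 44 = 258.
Each contributed unit returns 3.700 to the group, so the social optimum is full contribution by everyone: group total = 3.700 × 258 = 954.60.
Efficiency loss = (3.700 − 1) × 258 = 696.60.

696.60 hours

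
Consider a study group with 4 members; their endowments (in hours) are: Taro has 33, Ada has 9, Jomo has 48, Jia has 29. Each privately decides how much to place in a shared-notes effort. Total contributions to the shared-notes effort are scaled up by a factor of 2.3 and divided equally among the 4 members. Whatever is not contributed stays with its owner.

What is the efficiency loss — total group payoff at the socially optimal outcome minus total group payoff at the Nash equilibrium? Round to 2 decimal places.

The private return per contributed unit is 2.3/4 = 0.5750 < 1 for every player regardless of endowment, so the Nash equilibrium is zero contribution and the group total is Σ E_j = 33 + 9 + 48 + 29 = 119.
Each contributed unit returns 2.300 to the group, so the social optimum is full contribution by everyone: group total = 2.300 × 119 = 273.70.
Efficiency loss = (2.300 − 1) × 119 = 154.70.

154.70 hours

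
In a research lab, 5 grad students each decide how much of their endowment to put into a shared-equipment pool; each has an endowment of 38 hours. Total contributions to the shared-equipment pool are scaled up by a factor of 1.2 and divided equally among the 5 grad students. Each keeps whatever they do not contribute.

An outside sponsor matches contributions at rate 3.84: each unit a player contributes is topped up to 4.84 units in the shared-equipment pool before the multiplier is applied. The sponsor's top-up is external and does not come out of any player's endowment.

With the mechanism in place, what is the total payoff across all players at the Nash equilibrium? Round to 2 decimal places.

With the mechanism, a contributed unit returns 1.2 × 4.84 / 5 = 1.1616 per unit of net cost to the contributor — now above 1 — so contributing fully is weakly dominant for every player.
So the Nash equilibrium is full contribution by all 5; the group earns 1.2 × 4.84 × 190 = 1103.52.

1103.52 hours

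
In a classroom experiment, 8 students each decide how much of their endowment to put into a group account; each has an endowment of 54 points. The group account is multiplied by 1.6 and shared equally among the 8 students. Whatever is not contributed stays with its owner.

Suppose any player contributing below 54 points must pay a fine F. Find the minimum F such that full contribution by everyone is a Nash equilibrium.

Given the others contribute fully, the best deviation is to contribute 0 (any partial contribution still incurs the fine and gives up units whose private return 0.2000 is below 1).
Deviating from 54 to 0 saves 54 points but forfeits the deviator's share of the drop in the group account: 1.6/8 × 54 = 10.80.
So the deviation gain is 54 − 10.80 = 43.20, and the fine must be at least 43.20 points to wipe it out.

43.20 points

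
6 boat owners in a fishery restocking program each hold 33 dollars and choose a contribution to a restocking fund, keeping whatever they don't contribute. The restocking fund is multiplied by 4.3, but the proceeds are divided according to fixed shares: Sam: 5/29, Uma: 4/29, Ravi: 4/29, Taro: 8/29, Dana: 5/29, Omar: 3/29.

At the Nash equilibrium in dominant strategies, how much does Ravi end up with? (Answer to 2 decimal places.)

52.57 dollars

For player j, contributing a unit is worthwhile iff 4.3 × (j's share) ≥ 1, i.e. iff j's share is at least 0.2326.
Taro alone (share 8/29) is above the threshold, contributing 33; the remaining 5 contribute 0. Total contributed: 33.
Ravi keeps 33 and receives 4.3 × 33 × 4/29 = 19.57 from the restocking fund, for a payoff of 52.57.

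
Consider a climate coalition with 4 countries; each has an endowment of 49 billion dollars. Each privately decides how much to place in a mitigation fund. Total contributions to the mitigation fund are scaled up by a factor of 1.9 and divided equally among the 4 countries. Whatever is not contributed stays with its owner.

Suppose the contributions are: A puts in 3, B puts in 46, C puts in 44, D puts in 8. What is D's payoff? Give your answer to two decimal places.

Total contributed: 3 + 46 + 44 + 8 = 101.
Each receives 1.9 × 101 / 4 = 47.98 from the mitigation fund.
D keeps 49 − 8 = 41, so D's payoff is 41 + 47.98 = 88.98.

88.98 billion dollars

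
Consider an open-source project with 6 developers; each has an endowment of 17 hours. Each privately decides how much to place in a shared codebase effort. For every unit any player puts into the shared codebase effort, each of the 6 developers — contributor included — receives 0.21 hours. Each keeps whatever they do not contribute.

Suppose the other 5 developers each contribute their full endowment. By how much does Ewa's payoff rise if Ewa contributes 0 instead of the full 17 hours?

13.43 hours

Switching from a contribution of 17 to 0 lets Ewa keep an extra 17 hours, but lowers the shared codebase effort by 17, which costs Ewa their own share of that drop: 0.21 × 17 = 3.57.
Net gain = 17 − 3.57 = 13.43. The private return per contributed unit (0.21) is below 1, so free-riding is indeed the best response regardless of what the others do.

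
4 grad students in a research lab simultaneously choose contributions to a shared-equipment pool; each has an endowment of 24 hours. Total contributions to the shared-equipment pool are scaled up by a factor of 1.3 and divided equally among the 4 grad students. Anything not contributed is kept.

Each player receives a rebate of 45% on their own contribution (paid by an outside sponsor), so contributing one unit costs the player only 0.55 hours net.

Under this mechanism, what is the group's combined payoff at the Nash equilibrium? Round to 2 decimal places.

96.00 hours

With the mechanism, a contributed unit returns (1.3/4) / 0.55 = 0.5909 per unit of net cost — still below 1 — so contributing 0 remains dominant for every player.
At the Nash equilibrium no one contributes; group total payoff = 4 × 24 = 96.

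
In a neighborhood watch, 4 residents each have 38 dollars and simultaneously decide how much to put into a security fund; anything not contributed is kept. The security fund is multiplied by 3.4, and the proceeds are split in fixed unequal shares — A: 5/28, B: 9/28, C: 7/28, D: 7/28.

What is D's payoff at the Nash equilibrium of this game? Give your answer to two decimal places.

70.30 dollars

For player j, contributing a unit is worthwhile iff 3.4 × (j's share) ≥ 1, i.e. iff j's share is at least 0.2941.
B alone (share 9/28) is above the threshold, contributing 38; the remaining 3 contribute 0. Total contributed: 38.
D keeps 38 and receives 3.4 × 38 × 7/28 = 32.30 from the security fund, for a payoff of 70.30.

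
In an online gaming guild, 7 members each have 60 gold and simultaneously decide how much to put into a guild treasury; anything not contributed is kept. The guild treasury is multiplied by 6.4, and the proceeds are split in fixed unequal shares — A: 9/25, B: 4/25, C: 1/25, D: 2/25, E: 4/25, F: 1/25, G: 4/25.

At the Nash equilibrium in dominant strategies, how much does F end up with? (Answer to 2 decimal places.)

121.44 gold

Player j's private return per contributed unit is 6.4 × (j's share). Contributing is weakly dominant for j when that share is at least 1/6.4 = 0.1563, and contributing 0 is dominant otherwise.
The shares above 0.1563 belong to A, B, E and G, contributing 60 each; the remaining 3 contribute 0. Total contributed: 240.
F keeps 60 and receives 6.4 × 240 × 1/25 = 61.44 from the guild treasury, for a payoff of 121.44.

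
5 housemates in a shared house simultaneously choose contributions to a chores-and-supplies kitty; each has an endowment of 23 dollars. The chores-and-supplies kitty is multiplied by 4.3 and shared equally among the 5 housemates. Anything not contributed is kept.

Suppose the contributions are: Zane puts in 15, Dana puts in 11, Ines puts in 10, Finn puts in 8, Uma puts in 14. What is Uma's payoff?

Total contributed: 15 + 11 + 10 + 8 + 14 = 58.
Each receives 4.3 × 58 / 5 = 49.88 from the chores-and-supplies kitty.
Uma keeps 23 − 14 = 9, so Uma's payoff is 9 + 49.88 = 58.88.

58.88 dollars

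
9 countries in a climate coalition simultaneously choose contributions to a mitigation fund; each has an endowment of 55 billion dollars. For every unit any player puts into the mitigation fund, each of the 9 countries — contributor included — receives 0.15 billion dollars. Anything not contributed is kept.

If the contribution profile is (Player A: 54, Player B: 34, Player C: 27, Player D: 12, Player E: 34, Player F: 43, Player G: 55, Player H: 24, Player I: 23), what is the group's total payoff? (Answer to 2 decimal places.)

Total contributed: 54 + 34 + 27 + 12 + 34 + 43 + 55 + 24 + 23 = 306; total kept: 9 × 55 − 306 = 189.
The mitigation fund pays out 0.15 × 9 × 306 = 413.10 in aggregate.
Group total = 189 + 413.10 = 602.10.

602.10 billion dollars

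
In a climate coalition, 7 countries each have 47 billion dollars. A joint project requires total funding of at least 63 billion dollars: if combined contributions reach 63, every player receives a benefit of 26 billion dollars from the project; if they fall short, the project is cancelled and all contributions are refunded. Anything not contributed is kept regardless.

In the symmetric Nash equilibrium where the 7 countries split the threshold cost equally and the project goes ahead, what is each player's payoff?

64 billion dollars

Equal share of the threshold: 63/7 = 9.
At this profile no one gains by cutting their contribution: any cut drops the total below 63, the project is cancelled, contributions are refunded, and the deviator ends with 47, which is less than 47 − 9 + 26 = 64. Contributing more than 9 just wastes the excess. So contributing exactly 9 is a best response.
Each player's payoff: 47 − 9 + 26 = 64.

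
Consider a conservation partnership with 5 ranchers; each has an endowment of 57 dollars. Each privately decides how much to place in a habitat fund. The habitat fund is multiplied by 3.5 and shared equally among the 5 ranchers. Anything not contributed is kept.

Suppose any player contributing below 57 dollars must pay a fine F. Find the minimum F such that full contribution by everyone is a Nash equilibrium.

17.10 dollars

Given the others contribute fully, the best deviation is to contribute 0 (any partial contribution still incurs the fine and gives up units whose private return 0.7000 is below 1).
Deviating from 57 to 0 saves 57 dollars but forfeits the deviator's share of the drop in the habitat fund: 3.5/5 × 57 = 39.90.
So the deviation gain is 57 − 39.90 = 17.10, and the fine must be at least 17.10 dollars to wipe it out.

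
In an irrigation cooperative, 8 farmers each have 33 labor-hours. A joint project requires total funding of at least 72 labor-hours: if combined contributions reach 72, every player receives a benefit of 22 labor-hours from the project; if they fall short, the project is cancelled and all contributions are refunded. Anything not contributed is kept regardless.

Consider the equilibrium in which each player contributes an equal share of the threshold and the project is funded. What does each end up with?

46 labor-hours

Equal share of the threshold: 72/8 = 9.
At this profile no one gains by cutting their contribution: any cut drops the total below 72, the project is cancelled, contributions are refunded, and the deviator ends with 33, which is less than 33 − 9 + 22 = 46. Contributing more than 9 just wastes the excess. So contributing exactly 9 is a best response.
Each player's payoff: 33 − 9 + 22 = 46.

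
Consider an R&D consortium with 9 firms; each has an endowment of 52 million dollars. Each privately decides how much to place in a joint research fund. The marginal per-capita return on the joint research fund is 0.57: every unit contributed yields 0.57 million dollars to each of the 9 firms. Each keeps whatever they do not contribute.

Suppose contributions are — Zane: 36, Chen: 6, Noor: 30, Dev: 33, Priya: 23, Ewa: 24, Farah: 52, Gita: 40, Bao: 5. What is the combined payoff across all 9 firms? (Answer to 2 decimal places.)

Total contributed: 36 + 6 + 30 + 33 + 23 + 24 + 52 + 40 + 5 = 249; total kept: 9 × 52 − 249 = 219.
The joint research fund pays out 0.57 × 9 × 249 = 1277.37 in aggregate.
Group total = 219 + 1277.37 = 1496.37.

1496.37 million dollars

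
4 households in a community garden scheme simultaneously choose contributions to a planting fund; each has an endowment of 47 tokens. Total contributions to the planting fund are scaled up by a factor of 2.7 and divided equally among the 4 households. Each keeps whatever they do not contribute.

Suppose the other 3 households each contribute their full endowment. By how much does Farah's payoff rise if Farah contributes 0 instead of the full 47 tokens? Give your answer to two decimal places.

15.28 tokens

Switching from a contribution of 47 to 0 lets Farah keep an extra 47 tokens, but lowers the planting fund by 47, which costs Farah their own share of that drop: 2.7/4 × 47 = 31.72.
Net gain = 47 − 31.72 = 15.28. The private return per contributed unit (0.6750) is below 1, so free-riding is indeed the best response regardless of what the others do.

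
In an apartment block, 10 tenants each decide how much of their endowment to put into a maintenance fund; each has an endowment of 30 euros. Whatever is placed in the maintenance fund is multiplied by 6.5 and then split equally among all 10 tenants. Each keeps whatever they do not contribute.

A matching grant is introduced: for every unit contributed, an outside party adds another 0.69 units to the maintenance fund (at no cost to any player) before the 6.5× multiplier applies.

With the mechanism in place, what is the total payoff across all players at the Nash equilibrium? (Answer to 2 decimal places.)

3295.50 euros

The effective private return per unit is now 6.5 × 1.69 / 10 = 1.0985 > 1, so every player's dominant strategy flips to full contribution.
So the Nash equilibrium is full contribution by all 10; the group earns 6.5 × 1.69 × 300 = 3295.50.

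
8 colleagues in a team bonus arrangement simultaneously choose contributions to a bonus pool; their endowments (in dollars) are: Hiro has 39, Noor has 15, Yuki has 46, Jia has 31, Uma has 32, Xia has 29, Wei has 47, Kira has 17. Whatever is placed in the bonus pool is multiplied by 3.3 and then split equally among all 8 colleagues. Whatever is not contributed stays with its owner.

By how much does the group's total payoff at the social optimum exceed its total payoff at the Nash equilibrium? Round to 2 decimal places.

588.80 dollars

The private return per contributed unit is 3.3/8 = 0.4125 < 1 for every player regardless of endowment, so the Nash equilibrium is zero contribution and the group total is Σ E_j = 39 + 15 + 46 + 31 + 32 + 29 + 47 + 17 = 256.
Each contributed unit returns 3.300 to the group, so the social optimum is full contribution by everyone: group total = 3.300 × 256 = 844.80.
Efficiency loss = (3.300 − 1) × 256 = 588.80.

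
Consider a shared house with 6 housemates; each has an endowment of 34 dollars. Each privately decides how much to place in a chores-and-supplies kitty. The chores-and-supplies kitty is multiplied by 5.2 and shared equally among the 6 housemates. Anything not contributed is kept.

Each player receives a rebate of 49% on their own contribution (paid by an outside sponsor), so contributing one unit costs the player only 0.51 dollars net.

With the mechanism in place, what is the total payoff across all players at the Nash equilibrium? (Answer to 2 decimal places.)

1160.76 dollars

The effective private return per unit is now (5.2/6) / 0.51 = 1.6993 > 1, so every player's dominant strategy flips to full contribution.
At the Nash equilibrium everyone contributes 34. Group total payoff = 6 × (34 × 0.49 + 5.2 × 34) = 1160.76.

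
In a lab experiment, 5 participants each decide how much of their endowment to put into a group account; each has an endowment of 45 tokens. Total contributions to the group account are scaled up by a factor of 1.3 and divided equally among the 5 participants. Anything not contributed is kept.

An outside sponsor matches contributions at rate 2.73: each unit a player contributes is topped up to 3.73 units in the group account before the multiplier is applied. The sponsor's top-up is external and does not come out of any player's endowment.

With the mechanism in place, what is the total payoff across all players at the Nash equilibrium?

225.00 tokens

The effective private return is 1.3 × 3.73 / 5 = 0.9698, which is still under 1, so the mechanism doesn't change anyone's dominant strategy: zero contribution.
At the Nash equilibrium no one contributes; group total payoff = 5 × 45 = 225.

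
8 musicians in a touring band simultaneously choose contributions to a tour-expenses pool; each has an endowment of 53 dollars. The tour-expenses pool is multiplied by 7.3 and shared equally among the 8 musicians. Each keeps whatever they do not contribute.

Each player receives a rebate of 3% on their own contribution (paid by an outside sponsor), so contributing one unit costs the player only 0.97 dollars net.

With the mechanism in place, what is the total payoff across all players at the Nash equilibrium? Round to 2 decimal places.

424.00 dollars

Even with the mechanism, each unit contributed returns only (7.3/8) / 0.97 = 0.9407 per unit of net cost, so contributing nothing is still dominant.
At the Nash equilibrium no one contributes; group total payoff = 8 × 53 = 424.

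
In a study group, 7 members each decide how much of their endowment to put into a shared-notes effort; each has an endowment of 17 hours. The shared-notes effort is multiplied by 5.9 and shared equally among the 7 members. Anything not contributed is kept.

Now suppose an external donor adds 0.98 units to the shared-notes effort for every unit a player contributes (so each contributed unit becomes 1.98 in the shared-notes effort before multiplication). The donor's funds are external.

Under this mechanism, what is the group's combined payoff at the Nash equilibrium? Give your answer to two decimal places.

1390.16 hours

The effective private return per unit is now 5.9 × 1.98 / 7 = 1.6689 > 1, so every player's dominant strategy flips to full contribution.
At the Nash equilibrium everyone contributes 17. Group total payoff = 5.9 × 1.98 × 119 = 1390.16.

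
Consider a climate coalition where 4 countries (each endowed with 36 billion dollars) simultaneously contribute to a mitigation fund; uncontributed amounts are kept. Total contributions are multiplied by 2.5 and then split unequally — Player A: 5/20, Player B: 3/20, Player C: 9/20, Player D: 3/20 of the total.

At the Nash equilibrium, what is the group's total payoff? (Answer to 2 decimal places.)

198.00 billion dollars

Each unit j contributes comes back to j as 2.5 × (j's share), so j prefers to contribute only if that share exceeds 1/2.5 = 0.4000; otherwise keeping the unit dominates.
Only Player C (9/20) clears that bar, contributing 36; the remaining 3 contribute 0. Total contributed: 36.
The mitigation fund pays out 2.5 × 36 = 90.00 in total (split across the unequal shares, but the aggregate is all that matters for the group sum).
The 3 free-riders keep 36 each, adding 108. Group total = 108 + 90.00 = 198.00.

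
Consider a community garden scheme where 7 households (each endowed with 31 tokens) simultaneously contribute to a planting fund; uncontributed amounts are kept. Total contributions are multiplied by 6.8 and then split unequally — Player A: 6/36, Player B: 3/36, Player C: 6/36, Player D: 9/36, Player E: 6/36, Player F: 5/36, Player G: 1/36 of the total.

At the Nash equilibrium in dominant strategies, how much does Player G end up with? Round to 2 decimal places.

Each unit j contributes comes back to j as 6.8 × (j's share), so j prefers to contribute only if that share exceeds 1/6.8 = 0.1471; otherwise keeping the unit dominates.
The shares above 0.1471 belong to Player A, Player C, Player D and Player E, contributing 31 each; the remaining 3 contribute 0. Total contributed: 124.
Player G keeps 31 and receives 6.8 × 124 × 1/36 = 23.42 from the planting fund, for a payoff of 54.42.

54.42 tokens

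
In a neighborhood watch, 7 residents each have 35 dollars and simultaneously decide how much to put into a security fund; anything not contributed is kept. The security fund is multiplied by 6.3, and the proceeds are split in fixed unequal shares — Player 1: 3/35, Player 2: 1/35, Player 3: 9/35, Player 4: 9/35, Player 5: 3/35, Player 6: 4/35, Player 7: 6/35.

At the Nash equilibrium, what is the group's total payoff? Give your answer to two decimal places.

801.50 dollars

Player j's private return per contributed unit is 6.3 × (j's share). Contributing is weakly dominant for j when that share is at least 1/6.3 = 0.1587, and contributing 0 is dominant otherwise.
Player 3, Player 4 and Player 7 clear that bar, contributing 35 each; the remaining 4 contribute 0. Total contributed: 105.
The security fund pays out 6.3 × 105 = 661.50 in total (split across the unequal shares, but the aggregate is all that matters for the group sum).
The 4 free-riders keep 35 each, adding 140. Group total = 140 + 661.50 = 801.50.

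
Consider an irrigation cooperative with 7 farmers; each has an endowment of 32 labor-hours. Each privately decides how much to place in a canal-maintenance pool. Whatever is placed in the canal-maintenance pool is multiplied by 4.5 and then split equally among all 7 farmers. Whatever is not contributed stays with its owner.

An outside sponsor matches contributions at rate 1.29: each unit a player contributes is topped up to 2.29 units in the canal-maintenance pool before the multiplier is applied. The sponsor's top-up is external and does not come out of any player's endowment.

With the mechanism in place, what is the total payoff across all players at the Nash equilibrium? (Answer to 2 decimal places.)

2308.32 labor-hours

With the mechanism, a contributed unit returns 4.5 × 2.29 / 7 = 1.4721 per unit of net cost to the contributor — now above 1 — so contributing fully is weakly dominant for every player.
So the Nash equilibrium is full contribution by all 7; the group earns 4.5 × 2.29 × 224 = 2308.32.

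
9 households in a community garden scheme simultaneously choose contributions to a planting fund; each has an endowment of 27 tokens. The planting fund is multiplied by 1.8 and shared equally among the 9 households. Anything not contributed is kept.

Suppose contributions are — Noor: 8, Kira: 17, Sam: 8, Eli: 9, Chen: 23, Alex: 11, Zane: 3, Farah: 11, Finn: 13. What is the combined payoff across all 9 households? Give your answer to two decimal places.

Total contributed: 8 + 17 + 8 + 9 + 23 + 11 + 3 + 11 + 13 = 103; total kept: 9 × 27 − 103 = 140.
The planting fund pays out 1.8 × 103 = 185.40 in aggregate.
Group total = 140 + 185.40 = 325.40.

325.40 tokens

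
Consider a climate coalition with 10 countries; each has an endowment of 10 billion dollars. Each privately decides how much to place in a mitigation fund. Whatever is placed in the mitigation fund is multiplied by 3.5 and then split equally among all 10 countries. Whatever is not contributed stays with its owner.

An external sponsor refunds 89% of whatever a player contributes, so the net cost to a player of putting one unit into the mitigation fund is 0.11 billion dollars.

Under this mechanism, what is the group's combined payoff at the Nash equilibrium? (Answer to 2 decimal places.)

439.00 billion dollars

The effective private return per unit is now (3.5/10) / 0.11 = 3.1818 > 1, so every player's dominant strategy flips to full contribution.
At the Nash equilibrium everyone contributes 10. Group total payoff = 10 × (10 × 0.89 + 3.5 × 10) = 439.00.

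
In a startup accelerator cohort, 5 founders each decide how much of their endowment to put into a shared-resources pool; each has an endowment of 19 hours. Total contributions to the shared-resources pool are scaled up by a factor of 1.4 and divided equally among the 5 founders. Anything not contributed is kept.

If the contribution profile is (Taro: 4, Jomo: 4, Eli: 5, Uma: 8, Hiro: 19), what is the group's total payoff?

111.00 hours

Total contributed: 4 + 4 + 5 + 8 + 19 = 40; total kept: 5 × 19 − 40 = 55.
The shared-resources pool pays out 1.4 × 40 = 56.00 in aggregate.
Group total = 55 + 56.00 = 111.00.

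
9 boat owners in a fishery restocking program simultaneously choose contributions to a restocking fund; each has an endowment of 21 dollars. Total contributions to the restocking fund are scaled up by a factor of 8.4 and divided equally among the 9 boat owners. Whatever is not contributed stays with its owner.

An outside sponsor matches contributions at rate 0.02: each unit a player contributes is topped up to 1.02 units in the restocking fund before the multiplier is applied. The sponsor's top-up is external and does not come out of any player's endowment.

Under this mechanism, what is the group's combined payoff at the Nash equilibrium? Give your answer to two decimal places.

Even with the mechanism, each unit contributed returns only 8.4 × 1.02 / 9 = 0.9520 per unit of net cost, so contributing nothing is still dominant.
Everyone keeps their endowment and the group total is 9 × 21 = 189.

189.00 dollars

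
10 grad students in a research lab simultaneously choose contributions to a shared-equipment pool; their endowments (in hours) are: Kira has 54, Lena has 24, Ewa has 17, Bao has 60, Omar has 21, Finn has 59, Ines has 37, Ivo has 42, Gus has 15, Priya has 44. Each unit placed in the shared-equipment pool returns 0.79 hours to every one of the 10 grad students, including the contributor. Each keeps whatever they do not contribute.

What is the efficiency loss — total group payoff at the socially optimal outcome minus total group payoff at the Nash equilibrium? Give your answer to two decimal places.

2573.70 hours

The private return per contributed unit is 0.79 < 1 for everyone, so the Nash equilibrium is zero contribution and the group total is Σ E_j = 54 + 24 + 17 + 60 + 21 + 59 + 37 + 42 + 15 + 44 = 373.
Each contributed unit returns 7.900 to the group, so the social optimum is full contribution by everyone: group total = 7.900 × 373 = 2946.70.
Efficiency loss = (7.900 − 1) × 373 = 2573.70.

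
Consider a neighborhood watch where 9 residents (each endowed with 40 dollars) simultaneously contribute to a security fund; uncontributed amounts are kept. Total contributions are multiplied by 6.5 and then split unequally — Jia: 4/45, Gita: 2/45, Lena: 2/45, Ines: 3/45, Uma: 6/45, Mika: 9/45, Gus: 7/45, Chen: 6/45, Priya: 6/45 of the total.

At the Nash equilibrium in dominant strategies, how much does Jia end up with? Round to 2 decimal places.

For player j, contributing a unit is worthwhile iff 6.5 × (j's share) ≥ 1, i.e. iff j's share is at least 0.1538.
Mika and Gus are above the threshold, contributing 40 each; the remaining 7 contribute 0. Total contributed: 80.
Jia keeps 40 and receives 6.5 × 80 × 4/45 = 46.22 from the security fund, for a payoff of 86.22.

86.22 dollars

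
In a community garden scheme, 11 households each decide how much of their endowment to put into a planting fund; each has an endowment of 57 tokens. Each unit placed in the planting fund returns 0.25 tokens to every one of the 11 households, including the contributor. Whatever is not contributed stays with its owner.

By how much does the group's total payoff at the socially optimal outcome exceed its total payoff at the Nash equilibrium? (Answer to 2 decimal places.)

The private return per contributed unit is 0.25 < 1, so contributing 0 is dominant for every player. At the Nash equilibrium everyone keeps their 57, and the group total is 11 × 57 = 627.
Each contributed unit returns 2.750 to the group as a whole (0.25 to each of 11 players), which exceeds 1, so the social optimum is full contribution: group total = 2.750 × 627 = 1724.25.
Efficiency loss = 1724.25 − 627 = 1097.25.

1097.25 tokens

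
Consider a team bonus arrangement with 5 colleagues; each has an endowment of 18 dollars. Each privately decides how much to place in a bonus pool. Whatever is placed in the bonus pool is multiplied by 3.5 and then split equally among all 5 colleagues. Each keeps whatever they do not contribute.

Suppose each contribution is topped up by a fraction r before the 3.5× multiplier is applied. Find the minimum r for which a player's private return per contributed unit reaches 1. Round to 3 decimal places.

With matching at rate r, one contributed unit becomes (1 + r) in the bonus pool and returns 3.5 × (1 + r) / 5 to the contributor.
Setting this equal to 1: 1 + r = 5/3.5 = 1.4286.
So the minimum matching rate is r = 1.4286 − 1 = 0.429.

0.429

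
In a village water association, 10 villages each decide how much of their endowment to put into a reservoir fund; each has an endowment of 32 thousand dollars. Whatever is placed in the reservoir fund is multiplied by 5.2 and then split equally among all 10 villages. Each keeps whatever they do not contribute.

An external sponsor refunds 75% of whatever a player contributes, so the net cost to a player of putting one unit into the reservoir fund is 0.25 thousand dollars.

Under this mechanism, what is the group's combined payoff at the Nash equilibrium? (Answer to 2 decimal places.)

1904.00 thousand dollars

The effective private return per unit is now (5.2/10) / 0.25 = 2.0800 > 1, so every player's dominant strategy flips to full contribution.
At the Nash equilibrium everyone contributes 32. Group total payoff = 10 × (32 × 0.75 + 5.2 × 32) = 1904.00.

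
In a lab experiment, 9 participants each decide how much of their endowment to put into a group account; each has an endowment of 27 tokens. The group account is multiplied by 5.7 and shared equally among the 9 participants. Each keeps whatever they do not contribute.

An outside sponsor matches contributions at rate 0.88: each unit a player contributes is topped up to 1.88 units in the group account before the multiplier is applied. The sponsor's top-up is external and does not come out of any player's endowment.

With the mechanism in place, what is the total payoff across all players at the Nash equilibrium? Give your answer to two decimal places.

With the mechanism, a contributed unit returns 5.7 × 1.88 / 9 = 1.1907 per unit of net cost to the contributor — now above 1 — so contributing fully is weakly dominant for every player.
At the Nash equilibrium everyone contributes 27. Group total payoff = 5.7 × 1.88 × 243 = 2603.99.

2603.99 tokens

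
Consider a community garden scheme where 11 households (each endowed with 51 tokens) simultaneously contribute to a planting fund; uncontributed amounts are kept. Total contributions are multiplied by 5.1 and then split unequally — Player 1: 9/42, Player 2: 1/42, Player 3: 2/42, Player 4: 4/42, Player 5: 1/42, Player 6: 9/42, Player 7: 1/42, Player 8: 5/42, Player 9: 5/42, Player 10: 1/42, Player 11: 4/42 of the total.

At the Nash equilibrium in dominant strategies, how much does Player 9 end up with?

Each unit j contributes comes back to j as 5.1 × (j's share), so j prefers to contribute only if that share exceeds 1/5.1 = 0.1961; otherwise keeping the unit dominates.
The shares above 0.1961 belong to Player 1 and Player 6, contributing 51 each; the remaining 9 contribute 0. Total contributed: 102.
Player 9 keeps 51 and receives 5.1 × 102 × 5/42 = 61.93 from the planting fund, for a payoff of 112.93.

112.93 tokens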